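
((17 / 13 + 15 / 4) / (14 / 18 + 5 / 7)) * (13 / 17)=2.59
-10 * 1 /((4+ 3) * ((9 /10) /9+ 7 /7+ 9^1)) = -100 /707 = -0.14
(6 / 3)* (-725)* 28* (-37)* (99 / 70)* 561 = 1191866940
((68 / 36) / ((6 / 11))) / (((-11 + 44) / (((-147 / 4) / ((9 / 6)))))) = -833 / 324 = -2.57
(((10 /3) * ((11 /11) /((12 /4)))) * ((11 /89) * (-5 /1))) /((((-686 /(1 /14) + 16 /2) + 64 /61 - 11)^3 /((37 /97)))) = 0.00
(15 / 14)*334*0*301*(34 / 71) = 0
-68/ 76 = -17/ 19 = -0.89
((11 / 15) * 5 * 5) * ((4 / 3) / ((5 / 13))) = 572 / 9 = 63.56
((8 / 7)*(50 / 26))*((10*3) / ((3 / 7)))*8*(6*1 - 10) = -64000 / 13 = -4923.08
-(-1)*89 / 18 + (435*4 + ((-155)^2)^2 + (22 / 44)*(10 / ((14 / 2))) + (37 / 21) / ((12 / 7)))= 145454997665 / 252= 577202371.69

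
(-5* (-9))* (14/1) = 630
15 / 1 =15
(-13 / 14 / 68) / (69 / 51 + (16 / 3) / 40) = -195 / 21224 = -0.01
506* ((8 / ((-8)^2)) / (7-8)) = -253 / 4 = -63.25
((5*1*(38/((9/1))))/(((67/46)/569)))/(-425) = -994612/51255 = -19.41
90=90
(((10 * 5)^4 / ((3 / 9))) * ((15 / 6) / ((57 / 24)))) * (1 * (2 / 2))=375000000 / 19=19736842.11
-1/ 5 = -0.20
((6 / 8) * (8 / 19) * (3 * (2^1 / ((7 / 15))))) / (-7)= -540 / 931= -0.58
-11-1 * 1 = -12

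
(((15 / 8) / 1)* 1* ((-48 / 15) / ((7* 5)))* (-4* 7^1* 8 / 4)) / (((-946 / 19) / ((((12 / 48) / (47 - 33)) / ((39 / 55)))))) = -19 / 3913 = -0.00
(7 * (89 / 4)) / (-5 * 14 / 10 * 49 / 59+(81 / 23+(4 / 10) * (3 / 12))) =-603865 / 8498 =-71.06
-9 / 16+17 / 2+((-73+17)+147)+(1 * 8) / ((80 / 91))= 8643 / 80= 108.04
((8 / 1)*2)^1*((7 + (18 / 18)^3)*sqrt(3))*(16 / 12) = 512*sqrt(3) / 3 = 295.60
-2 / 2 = -1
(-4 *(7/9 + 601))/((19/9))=-21664/19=-1140.21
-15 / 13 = -1.15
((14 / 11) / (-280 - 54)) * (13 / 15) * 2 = -182 / 27555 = -0.01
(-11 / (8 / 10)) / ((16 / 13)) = -715 / 64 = -11.17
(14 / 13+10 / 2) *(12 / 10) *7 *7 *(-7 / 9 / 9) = -54194 / 1755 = -30.88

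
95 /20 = 19 /4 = 4.75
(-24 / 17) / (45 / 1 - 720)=8 / 3825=0.00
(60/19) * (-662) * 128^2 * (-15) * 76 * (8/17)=312370790400/17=18374752376.47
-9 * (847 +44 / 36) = -7634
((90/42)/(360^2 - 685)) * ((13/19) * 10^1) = 390/3429139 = 0.00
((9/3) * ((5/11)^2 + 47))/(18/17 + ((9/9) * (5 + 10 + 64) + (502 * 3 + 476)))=32368/471295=0.07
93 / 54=31 / 18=1.72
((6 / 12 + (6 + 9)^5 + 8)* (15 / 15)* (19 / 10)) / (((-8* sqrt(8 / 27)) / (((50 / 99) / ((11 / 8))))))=-144282865* sqrt(6) / 2904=-121700.89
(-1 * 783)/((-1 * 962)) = 783/962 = 0.81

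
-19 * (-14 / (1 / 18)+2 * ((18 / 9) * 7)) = 4256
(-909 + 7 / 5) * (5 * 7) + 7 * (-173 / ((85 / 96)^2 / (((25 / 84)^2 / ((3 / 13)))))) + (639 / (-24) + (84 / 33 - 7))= -17298589067 / 534072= -32389.99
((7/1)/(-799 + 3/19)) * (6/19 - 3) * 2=357/7589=0.05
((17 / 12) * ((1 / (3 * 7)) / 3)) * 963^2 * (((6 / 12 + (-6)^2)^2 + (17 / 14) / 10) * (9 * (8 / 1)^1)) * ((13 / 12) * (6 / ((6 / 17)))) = 18052801850421 / 490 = 36842452755.96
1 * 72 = 72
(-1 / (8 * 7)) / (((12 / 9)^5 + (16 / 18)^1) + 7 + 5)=-243 / 232736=-0.00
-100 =-100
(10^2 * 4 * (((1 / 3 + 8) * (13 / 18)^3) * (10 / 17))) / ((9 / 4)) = 109850000 / 334611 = 328.29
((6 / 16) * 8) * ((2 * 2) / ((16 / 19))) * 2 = 57 / 2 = 28.50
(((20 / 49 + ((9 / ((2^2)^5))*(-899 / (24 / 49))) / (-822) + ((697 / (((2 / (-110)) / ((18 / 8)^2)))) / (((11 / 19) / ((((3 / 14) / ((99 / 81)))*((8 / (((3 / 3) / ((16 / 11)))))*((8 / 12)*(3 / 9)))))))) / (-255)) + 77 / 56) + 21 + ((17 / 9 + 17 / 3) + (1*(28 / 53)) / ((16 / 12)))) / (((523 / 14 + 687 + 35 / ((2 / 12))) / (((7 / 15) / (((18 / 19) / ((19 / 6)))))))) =287249102790753643 / 274536577973256192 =1.05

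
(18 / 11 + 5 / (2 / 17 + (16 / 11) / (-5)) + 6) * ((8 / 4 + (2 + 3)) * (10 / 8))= -1323595 / 7128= -185.69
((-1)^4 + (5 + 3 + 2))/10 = 11/10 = 1.10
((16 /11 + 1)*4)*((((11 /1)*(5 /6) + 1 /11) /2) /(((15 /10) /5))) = 18330 /121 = 151.49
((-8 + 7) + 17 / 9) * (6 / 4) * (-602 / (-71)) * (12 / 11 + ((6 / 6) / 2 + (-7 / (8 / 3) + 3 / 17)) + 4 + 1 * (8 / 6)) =6046187 / 119493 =50.60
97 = 97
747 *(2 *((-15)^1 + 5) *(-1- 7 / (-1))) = -89640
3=3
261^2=68121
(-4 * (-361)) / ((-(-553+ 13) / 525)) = 12635 / 9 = 1403.89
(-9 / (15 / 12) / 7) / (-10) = 18 / 175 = 0.10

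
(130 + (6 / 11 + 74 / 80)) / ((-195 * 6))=-0.11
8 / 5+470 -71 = 2003 / 5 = 400.60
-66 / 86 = -33 / 43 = -0.77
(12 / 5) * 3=36 / 5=7.20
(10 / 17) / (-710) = -0.00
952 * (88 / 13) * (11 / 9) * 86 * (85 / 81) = 6736428160 / 9477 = 710818.63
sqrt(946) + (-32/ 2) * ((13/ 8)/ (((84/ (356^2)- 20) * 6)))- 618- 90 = -677.03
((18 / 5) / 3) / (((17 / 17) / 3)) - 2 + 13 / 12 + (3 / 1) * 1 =341 / 60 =5.68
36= 36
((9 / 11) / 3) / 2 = 3 / 22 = 0.14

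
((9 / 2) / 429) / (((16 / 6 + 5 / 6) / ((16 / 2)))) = 24 / 1001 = 0.02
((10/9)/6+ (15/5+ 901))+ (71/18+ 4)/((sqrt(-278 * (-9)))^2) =40721027/45036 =904.19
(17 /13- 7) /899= -74 /11687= -0.01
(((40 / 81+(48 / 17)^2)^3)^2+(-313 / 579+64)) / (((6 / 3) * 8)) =11696170376639600870224987449976909 / 508129561312554428809333294608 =23018.09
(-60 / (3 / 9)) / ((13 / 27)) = -4860 / 13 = -373.85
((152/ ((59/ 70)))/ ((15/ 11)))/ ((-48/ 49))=-71687/ 531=-135.00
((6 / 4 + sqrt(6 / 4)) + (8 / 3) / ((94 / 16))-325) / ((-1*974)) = 91099 / 274668-sqrt(6) / 1948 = 0.33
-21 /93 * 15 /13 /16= -105 /6448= -0.02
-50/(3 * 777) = -0.02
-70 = -70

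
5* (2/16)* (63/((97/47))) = 14805/776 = 19.08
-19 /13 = -1.46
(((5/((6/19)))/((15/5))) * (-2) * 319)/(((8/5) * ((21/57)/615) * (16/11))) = -6492088625/2688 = -2415211.54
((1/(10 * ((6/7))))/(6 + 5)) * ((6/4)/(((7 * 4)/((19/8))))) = 19/14080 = 0.00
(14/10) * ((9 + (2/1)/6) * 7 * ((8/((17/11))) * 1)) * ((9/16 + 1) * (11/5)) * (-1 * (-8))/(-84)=-23716/153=-155.01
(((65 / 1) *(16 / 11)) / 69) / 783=1040 / 594297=0.00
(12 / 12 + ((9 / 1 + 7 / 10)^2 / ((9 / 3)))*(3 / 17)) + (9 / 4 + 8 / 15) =23761 / 2550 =9.32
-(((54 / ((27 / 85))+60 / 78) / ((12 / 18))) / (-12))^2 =-308025 / 676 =-455.66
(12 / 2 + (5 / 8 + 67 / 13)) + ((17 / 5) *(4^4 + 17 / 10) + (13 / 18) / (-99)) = 2057028563 / 2316600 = 887.95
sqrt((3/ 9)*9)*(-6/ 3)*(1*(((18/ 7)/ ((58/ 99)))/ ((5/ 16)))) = -28512*sqrt(3)/ 1015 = -48.65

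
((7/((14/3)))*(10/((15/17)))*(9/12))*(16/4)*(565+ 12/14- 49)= 184518/7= 26359.71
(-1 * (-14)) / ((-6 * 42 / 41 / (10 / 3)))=-205 / 27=-7.59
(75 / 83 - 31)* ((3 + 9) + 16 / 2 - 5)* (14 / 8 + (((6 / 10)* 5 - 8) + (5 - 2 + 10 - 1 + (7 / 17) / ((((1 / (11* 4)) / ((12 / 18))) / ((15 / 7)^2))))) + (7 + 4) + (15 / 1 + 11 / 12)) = -406337170 / 9877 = -41139.74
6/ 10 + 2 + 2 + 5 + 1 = 53/ 5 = 10.60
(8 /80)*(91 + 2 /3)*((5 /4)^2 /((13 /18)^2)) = 37125 /1352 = 27.46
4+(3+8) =15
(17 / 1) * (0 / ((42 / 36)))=0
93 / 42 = 31 / 14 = 2.21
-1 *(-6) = 6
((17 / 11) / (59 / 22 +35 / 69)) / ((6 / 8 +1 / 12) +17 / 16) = 0.26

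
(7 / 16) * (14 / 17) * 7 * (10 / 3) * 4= 1715 / 51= 33.63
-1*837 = -837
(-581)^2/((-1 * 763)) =-48223/109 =-442.41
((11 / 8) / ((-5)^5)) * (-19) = 209 / 25000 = 0.01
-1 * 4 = -4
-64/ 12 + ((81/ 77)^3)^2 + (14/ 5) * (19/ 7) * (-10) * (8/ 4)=-97528074792565/ 625267140267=-155.98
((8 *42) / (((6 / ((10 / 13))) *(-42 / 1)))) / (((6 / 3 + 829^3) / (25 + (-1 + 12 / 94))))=-5040 / 116033541767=-0.00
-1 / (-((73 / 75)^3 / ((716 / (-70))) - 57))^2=-912417539062500 / 2973829094106638161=-0.00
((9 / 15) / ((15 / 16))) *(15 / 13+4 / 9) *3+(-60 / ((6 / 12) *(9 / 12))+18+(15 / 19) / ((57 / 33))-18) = -55075013 / 351975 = -156.47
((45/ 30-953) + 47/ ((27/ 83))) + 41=-41365/ 54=-766.02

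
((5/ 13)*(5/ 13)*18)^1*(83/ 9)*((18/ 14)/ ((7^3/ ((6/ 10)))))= 22410/ 405769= 0.06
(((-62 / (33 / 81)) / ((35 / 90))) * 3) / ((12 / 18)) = -135594 / 77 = -1760.96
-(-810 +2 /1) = 808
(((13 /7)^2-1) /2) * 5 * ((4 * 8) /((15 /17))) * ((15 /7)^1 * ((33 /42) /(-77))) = -81600 /16807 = -4.86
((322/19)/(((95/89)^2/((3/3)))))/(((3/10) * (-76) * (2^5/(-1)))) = 1275281/62554080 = 0.02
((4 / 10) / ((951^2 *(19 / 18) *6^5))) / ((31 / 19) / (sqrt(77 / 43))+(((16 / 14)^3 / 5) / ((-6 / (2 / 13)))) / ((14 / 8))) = 1670020352 / 10532835452534131493469+21572708885 *sqrt(3311) / 28087561206757683982584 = 0.00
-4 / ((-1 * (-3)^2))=4 / 9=0.44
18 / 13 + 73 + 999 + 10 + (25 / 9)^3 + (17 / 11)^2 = 1269652534 / 1146717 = 1107.21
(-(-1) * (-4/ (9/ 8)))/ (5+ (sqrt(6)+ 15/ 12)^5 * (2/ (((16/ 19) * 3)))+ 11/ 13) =-15996990783488/ 34674518028729+ 6439964770304 * sqrt(6)/ 34674518028729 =-0.01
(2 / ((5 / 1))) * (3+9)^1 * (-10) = -48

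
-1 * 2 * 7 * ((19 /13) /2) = -133 /13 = -10.23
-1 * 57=-57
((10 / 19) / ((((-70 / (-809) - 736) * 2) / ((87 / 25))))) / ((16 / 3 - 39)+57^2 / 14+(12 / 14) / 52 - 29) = -0.00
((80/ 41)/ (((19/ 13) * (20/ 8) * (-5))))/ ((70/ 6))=-1248/ 136325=-0.01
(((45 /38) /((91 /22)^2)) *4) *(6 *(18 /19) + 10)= 12980880 /2989441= 4.34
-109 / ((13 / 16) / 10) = -17440 / 13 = -1341.54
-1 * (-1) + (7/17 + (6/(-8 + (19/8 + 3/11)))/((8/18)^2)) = -11379/2669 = -4.26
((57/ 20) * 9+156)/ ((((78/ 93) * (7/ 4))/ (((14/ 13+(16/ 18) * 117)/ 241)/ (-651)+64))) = 11291013329/ 1425515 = 7920.66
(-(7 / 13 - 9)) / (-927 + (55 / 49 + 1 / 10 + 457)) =-53900 / 2986113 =-0.02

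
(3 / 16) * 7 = 21 / 16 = 1.31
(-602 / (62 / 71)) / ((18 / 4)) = -42742 / 279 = -153.20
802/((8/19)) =7619/4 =1904.75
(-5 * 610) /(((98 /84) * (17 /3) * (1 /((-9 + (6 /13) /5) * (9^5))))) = 375399293580 /1547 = 242662762.50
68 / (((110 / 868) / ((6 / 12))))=14756 / 55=268.29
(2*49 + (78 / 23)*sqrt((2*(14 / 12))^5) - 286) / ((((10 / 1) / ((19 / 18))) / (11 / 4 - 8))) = 6251 / 60 - 84721*sqrt(21) / 24840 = 88.55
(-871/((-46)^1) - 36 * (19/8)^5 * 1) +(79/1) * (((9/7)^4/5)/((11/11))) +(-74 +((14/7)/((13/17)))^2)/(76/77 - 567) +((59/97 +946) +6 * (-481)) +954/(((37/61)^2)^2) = 7421725179137004561730194041/3028742839763932096798720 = 2450.43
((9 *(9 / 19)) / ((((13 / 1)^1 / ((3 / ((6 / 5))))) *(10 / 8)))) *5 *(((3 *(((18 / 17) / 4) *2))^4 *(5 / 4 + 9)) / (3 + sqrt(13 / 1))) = 32.38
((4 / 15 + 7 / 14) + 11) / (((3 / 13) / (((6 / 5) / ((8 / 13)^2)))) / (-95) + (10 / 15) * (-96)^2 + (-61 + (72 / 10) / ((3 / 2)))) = 14735279 / 7623690102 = 0.00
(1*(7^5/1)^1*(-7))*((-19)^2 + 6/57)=-42483673.11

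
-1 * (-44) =44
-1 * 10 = -10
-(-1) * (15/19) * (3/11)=45/209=0.22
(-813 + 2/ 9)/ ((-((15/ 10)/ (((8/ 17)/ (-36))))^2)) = 117040/ 1896129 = 0.06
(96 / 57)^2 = 1024 / 361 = 2.84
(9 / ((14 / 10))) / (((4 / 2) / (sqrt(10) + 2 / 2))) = 45 / 14 + 45*sqrt(10) / 14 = 13.38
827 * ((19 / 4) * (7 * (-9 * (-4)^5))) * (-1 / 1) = -253419264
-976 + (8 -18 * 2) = -1004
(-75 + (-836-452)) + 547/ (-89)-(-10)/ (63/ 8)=-7669682/ 5607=-1367.88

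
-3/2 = -1.50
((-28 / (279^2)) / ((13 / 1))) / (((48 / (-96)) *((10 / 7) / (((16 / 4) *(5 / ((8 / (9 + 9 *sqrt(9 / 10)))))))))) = 49 *sqrt(10) / 187395 + 98 / 112437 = 0.00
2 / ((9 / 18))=4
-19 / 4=-4.75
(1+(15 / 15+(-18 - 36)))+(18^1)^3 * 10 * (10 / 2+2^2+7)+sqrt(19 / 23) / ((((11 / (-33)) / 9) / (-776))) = 20952 * sqrt(437) / 23+933068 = 952111.13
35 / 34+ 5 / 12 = 295 / 204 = 1.45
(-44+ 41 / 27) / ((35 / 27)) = -1147 / 35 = -32.77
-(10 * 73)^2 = -532900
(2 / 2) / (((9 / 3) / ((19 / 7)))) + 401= 8440 / 21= 401.90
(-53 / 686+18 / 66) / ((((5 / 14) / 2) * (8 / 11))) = 295 / 196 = 1.51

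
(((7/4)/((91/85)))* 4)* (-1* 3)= -255/13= -19.62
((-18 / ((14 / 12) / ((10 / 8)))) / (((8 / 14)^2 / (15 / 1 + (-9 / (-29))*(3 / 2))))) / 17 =-847665 / 15776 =-53.73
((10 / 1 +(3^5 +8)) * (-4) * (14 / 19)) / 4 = -3654 / 19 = -192.32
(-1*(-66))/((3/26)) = 572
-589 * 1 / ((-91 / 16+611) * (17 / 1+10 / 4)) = -0.05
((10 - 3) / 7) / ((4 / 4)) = 1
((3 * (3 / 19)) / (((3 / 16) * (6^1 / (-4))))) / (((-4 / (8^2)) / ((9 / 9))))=512 / 19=26.95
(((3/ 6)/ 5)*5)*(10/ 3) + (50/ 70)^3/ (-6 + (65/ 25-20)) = 66260/ 40131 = 1.65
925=925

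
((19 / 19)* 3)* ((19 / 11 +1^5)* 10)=900 / 11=81.82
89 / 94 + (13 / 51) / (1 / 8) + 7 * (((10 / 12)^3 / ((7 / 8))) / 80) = 3.04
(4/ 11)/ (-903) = -4/ 9933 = -0.00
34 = 34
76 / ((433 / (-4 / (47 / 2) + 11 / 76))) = -91 / 20351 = -0.00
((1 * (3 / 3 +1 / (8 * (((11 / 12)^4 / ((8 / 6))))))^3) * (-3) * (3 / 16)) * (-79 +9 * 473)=-111429635168051073 / 25107427013768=-4438.11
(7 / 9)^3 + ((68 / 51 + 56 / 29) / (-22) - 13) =-2948252 / 232551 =-12.68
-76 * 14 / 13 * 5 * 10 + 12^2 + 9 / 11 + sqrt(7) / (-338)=-564491 / 143-sqrt(7) / 338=-3947.50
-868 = -868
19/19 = 1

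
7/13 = 0.54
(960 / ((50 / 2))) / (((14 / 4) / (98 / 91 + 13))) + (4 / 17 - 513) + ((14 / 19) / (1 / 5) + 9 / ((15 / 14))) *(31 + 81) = 146246463 / 146965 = 995.11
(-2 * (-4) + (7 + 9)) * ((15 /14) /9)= 20 /7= 2.86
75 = 75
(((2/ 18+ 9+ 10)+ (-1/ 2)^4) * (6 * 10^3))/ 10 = 69025/ 6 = 11504.17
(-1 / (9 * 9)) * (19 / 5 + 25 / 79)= -542 / 10665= -0.05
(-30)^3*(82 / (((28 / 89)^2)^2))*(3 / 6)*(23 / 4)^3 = -105633378099428625 / 4917248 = -21482214868.85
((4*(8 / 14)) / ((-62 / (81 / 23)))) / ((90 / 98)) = -504 / 3565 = -0.14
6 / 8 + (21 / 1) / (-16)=-9 / 16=-0.56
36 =36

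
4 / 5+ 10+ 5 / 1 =79 / 5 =15.80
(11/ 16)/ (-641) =-11/ 10256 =-0.00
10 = 10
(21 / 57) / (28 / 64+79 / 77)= 8624 / 34257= 0.25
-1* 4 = -4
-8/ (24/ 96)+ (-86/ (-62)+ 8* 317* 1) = 77667/ 31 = 2505.39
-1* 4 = -4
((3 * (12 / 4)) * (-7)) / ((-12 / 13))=273 / 4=68.25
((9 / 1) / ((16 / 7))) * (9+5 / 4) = 2583 / 64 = 40.36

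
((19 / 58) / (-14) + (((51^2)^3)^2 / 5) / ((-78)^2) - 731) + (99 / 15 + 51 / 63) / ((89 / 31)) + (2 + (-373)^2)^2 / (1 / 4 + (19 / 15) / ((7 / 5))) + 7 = 45218834170746992125173263 / 4442584965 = 10178496196920117.23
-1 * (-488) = 488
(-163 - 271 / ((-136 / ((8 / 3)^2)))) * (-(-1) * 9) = -1339.47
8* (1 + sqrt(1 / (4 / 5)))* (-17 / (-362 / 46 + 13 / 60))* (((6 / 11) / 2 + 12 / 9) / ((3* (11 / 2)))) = 6631360 / 3833643 + 3315680* sqrt(5) / 3833643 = 3.66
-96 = -96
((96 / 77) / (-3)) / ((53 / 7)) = -32 / 583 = -0.05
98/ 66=49/ 33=1.48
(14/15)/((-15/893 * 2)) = -6251/225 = -27.78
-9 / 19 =-0.47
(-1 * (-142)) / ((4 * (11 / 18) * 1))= 639 / 11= 58.09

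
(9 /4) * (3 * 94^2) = 59643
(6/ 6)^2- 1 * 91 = -90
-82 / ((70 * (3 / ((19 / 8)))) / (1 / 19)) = -41 / 840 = -0.05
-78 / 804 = -13 / 134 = -0.10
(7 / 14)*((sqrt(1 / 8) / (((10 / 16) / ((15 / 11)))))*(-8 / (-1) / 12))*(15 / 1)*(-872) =-26160*sqrt(2) / 11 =-3363.26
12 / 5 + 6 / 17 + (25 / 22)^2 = 166381 / 41140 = 4.04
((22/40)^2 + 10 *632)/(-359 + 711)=2528121/140800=17.96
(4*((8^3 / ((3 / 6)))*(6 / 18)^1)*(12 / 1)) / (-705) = -16384 / 705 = -23.24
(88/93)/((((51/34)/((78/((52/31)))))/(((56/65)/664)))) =616/16185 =0.04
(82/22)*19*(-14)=-10906/11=-991.45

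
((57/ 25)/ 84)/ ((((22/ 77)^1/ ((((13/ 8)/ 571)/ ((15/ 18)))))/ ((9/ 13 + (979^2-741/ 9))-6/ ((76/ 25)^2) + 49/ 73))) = 310.92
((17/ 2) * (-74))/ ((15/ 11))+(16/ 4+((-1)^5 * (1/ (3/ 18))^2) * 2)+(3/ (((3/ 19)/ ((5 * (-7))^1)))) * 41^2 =-1118394.27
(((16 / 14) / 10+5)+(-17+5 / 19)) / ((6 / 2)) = -7729 / 1995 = -3.87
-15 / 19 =-0.79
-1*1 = -1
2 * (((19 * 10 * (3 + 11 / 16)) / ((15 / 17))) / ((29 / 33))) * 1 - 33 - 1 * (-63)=213107 / 116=1837.13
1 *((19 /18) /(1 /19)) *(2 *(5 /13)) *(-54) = -833.08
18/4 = 9/2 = 4.50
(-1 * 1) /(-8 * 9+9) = 1 /63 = 0.02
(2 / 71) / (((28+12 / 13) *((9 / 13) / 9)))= 169 / 13348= 0.01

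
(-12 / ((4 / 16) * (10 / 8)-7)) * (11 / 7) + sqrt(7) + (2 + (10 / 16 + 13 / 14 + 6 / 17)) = sqrt(7) + 685165 / 101864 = 9.37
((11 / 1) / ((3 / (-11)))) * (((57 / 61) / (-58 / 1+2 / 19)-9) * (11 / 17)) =24400981 / 103700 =235.30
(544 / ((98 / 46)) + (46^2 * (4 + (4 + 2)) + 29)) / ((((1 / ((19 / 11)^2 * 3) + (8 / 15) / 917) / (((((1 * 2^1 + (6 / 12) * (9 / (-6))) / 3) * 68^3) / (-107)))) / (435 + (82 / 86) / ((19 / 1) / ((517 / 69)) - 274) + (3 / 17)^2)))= -101706699817.96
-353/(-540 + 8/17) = 6001/9172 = 0.65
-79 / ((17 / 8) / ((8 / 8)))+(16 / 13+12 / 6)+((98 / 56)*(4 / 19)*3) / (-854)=-17390299 / 512278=-33.95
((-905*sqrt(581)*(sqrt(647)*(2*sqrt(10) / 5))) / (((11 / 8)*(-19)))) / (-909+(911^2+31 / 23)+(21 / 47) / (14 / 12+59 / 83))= 266098960*sqrt(3759070) / 15920347886331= 0.03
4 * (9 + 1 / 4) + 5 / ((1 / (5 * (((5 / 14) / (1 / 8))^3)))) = 212691 / 343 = 620.09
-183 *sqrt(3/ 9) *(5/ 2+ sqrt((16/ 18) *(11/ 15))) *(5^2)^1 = -7625 *sqrt(3)/ 2 - 610 *sqrt(110)/ 3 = -8736.02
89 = 89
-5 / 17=-0.29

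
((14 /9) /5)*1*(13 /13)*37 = 518 /45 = 11.51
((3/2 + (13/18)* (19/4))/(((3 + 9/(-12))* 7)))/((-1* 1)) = -355/1134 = -0.31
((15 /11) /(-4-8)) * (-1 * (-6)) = -15 /22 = -0.68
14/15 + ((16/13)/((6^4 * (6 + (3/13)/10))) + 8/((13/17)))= 46975952/4122495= 11.40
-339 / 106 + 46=4537 / 106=42.80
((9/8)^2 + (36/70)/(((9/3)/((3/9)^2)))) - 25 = -159367/6720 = -23.72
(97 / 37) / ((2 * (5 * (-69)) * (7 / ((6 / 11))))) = -0.00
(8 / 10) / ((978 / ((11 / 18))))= 11 / 22005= 0.00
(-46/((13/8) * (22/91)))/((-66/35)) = 22540/363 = 62.09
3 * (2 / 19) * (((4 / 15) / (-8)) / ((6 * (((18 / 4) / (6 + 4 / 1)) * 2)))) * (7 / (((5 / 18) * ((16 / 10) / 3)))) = -7 / 76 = -0.09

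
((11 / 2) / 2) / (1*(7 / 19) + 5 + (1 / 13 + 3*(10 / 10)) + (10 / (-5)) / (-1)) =0.26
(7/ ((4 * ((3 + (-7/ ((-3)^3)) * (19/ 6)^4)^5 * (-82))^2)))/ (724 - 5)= 1204108755443813786411829852646518712380162048/ 1433700103068634243342231578358643227132484031911646334685222117711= 0.00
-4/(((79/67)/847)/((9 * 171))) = -349346844/79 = -4422111.95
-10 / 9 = -1.11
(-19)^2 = 361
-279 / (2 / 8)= -1116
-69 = -69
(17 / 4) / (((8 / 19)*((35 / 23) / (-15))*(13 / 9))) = -200583 / 2912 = -68.88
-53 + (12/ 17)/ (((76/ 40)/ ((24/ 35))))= -119257/ 2261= -52.75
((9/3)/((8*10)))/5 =3/400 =0.01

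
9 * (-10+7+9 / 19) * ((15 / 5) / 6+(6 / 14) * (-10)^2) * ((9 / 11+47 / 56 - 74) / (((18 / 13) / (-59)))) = -62241454041 / 20482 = -3038836.74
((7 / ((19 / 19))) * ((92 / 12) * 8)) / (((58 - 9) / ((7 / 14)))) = 92 / 21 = 4.38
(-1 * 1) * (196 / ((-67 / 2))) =392 / 67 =5.85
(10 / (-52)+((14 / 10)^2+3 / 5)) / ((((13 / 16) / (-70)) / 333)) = -57398544 / 845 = -67927.27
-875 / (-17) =875 / 17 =51.47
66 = 66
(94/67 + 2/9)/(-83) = -0.02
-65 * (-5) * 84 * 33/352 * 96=245700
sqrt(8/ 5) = 2 * sqrt(10)/ 5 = 1.26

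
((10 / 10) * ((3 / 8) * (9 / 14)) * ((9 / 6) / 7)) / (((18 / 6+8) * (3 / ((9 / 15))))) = 81 / 86240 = 0.00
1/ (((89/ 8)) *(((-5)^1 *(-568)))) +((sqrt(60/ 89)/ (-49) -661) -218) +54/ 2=-26918939/ 31595 -2 *sqrt(1335)/ 4361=-852.02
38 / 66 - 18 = -17.42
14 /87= 0.16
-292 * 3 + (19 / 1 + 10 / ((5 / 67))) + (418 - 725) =-1030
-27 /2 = -13.50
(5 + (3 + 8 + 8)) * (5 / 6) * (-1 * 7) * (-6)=840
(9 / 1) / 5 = 9 / 5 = 1.80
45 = 45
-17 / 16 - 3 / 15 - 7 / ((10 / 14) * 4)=-297 / 80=-3.71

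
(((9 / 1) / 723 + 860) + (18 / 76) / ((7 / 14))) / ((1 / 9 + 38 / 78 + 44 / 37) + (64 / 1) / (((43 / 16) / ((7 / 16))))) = 366725040201 / 5202032477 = 70.50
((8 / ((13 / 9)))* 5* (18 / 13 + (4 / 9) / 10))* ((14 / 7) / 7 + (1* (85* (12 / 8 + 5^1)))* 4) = 103476736 / 1183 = 87469.77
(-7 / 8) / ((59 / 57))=-399 / 472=-0.85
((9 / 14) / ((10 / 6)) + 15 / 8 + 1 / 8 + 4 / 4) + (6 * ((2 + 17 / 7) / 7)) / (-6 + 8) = 2589 / 490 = 5.28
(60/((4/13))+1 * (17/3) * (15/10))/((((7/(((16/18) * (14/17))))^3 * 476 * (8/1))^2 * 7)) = 3334144/1271570803999450983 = 0.00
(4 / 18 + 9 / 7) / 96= 95 / 6048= 0.02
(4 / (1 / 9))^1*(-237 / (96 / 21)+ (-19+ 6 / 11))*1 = -222705 / 88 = -2530.74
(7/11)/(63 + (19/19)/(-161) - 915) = -1127/1508903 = -0.00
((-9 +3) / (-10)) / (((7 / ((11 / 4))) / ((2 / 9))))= 11 / 210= 0.05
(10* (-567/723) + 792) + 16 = 192838/241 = 800.16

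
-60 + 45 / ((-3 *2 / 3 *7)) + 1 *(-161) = -3139 / 14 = -224.21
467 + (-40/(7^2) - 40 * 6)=11083/49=226.18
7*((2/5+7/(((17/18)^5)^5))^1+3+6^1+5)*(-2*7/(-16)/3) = 2569617669063857835717229769288259/28853137061742011894697849955285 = 89.06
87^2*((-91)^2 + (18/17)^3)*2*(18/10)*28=31044940825752/4913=6318937680.80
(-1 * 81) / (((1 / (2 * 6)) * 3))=-324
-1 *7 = -7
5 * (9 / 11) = 45 / 11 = 4.09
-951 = -951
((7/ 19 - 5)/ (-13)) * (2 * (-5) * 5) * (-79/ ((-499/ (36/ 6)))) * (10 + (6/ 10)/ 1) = -22107360/ 123253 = -179.37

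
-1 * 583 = -583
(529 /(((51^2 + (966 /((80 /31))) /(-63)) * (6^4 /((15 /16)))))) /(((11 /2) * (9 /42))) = 92575 /739903032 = 0.00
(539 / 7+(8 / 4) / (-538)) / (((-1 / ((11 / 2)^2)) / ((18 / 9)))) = -1253076 / 269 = -4658.28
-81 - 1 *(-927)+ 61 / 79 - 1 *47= 63182 / 79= 799.77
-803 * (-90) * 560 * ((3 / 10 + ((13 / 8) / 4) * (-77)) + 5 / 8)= -1228553865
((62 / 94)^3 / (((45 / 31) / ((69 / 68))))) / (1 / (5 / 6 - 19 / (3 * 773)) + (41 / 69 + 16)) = 1869652564643 / 165977529751340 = 0.01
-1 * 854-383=-1237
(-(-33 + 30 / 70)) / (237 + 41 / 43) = 2451 / 17906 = 0.14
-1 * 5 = -5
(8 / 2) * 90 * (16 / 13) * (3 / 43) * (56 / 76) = 241920 / 10621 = 22.78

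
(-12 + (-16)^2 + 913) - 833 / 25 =28092 / 25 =1123.68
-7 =-7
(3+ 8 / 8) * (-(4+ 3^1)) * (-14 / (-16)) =-49 / 2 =-24.50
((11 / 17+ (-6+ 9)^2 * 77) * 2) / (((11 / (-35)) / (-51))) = 225120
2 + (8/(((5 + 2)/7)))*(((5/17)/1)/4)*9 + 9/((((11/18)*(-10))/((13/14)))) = 77579/13090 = 5.93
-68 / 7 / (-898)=34 / 3143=0.01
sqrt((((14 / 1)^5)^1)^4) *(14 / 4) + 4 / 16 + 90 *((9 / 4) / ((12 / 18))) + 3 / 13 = 13161086805363 / 13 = 1012391292720.23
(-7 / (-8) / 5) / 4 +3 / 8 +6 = 1027 / 160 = 6.42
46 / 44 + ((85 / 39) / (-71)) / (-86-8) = 1497112 / 1431573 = 1.05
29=29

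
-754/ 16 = -377/ 8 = -47.12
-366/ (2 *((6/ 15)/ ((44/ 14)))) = -10065/ 7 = -1437.86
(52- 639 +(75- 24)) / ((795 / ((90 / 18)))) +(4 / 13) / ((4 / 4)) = -3.06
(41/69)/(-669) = -41/46161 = -0.00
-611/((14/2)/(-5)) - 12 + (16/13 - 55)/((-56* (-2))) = 617269/1456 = 423.95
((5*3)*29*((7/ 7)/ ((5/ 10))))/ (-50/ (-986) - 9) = -214455/ 2206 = -97.21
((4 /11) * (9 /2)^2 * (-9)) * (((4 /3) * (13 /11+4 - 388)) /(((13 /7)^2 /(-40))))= -8022460320 /20449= -392315.53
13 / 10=1.30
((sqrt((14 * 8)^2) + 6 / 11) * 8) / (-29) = -9904 / 319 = -31.05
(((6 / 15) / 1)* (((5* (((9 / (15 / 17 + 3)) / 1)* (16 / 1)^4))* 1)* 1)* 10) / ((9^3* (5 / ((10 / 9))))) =22282240 / 24057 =926.23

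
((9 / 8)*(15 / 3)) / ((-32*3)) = -15 / 256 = -0.06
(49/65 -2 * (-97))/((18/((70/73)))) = 88613/8541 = 10.38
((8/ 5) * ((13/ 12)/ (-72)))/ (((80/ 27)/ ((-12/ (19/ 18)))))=351/ 3800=0.09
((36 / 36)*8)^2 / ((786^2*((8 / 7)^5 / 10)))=84035 / 158155776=0.00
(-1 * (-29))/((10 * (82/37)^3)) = 1468937/5513680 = 0.27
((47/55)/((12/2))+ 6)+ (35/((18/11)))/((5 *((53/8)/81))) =1022191/17490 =58.44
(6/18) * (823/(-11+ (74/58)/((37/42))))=-23867/831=-28.72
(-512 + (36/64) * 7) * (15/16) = -121935/256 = -476.31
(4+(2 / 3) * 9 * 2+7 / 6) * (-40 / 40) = -103 / 6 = -17.17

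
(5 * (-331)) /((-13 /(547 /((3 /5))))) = 4526425 /39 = 116062.18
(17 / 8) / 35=0.06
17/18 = 0.94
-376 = -376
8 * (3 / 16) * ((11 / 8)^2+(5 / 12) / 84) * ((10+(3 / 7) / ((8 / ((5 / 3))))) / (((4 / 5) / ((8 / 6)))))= 21591475 / 451584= 47.81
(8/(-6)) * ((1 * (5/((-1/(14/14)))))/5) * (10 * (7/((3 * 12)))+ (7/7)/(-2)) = 52/27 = 1.93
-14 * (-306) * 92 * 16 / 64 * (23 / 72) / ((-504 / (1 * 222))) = -332741 / 24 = -13864.21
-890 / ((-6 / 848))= 377360 / 3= 125786.67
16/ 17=0.94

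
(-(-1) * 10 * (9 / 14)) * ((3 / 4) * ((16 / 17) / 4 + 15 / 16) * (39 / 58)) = 57915 / 15232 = 3.80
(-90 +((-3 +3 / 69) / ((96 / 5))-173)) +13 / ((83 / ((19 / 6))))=-4011313 / 15272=-262.66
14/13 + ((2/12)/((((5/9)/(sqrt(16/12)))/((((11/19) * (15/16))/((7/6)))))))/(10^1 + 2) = 33 * sqrt(3)/4256 + 14/13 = 1.09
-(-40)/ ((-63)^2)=40/ 3969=0.01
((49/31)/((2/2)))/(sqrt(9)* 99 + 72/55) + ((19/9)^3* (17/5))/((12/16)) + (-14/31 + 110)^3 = 780769055534573221/593868838455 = 1314716.32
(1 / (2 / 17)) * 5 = 85 / 2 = 42.50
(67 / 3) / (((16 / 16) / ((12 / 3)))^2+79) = 1072 / 3795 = 0.28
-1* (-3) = 3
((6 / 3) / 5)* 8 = 16 / 5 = 3.20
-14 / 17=-0.82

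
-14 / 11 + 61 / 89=-575 / 979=-0.59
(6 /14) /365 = 3 /2555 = 0.00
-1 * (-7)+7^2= 56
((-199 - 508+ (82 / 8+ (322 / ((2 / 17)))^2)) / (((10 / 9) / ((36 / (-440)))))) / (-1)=2426913009 / 4400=551571.14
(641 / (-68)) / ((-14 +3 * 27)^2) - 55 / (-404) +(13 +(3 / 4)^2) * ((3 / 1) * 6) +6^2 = 17281025681 / 61660904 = 280.26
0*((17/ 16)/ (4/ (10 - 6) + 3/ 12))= 0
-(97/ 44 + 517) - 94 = -26981/ 44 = -613.20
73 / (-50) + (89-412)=-16223 / 50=-324.46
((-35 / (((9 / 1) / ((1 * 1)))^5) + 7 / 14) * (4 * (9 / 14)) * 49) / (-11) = -412853 / 72171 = -5.72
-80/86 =-40/43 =-0.93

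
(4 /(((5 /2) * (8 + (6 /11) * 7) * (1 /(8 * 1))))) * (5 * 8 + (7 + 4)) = 55.24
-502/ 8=-251/ 4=-62.75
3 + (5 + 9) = 17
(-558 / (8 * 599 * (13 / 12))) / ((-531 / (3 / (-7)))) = -279 / 3216031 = -0.00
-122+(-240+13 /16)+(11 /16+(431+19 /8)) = 583 /8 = 72.88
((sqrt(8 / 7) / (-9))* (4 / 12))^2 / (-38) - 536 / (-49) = 7424108 / 678699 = 10.94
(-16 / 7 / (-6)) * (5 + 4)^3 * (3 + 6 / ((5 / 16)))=215784 / 35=6165.26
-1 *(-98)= 98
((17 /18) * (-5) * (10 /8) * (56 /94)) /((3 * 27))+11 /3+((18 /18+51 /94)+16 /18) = 207452 /34263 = 6.05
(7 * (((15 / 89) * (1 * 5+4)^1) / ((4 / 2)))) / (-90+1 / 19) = -17955 / 304202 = -0.06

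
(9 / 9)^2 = 1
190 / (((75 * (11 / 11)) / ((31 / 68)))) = 589 / 510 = 1.15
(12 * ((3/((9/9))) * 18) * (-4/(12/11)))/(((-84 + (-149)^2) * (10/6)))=-7128/110585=-0.06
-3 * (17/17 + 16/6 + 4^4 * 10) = -7691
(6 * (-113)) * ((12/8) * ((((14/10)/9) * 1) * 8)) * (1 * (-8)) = 10124.80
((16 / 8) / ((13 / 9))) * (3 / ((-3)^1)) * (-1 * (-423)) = -7614 / 13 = -585.69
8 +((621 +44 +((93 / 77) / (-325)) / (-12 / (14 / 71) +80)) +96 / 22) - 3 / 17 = 677.19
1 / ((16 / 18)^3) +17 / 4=2905 / 512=5.67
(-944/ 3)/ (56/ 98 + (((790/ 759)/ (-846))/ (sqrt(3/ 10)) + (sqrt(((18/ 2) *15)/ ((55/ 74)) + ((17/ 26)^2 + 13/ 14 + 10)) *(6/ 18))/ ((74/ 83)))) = 4081851918144/ (-2422521 *sqrt(773514511)- 7412564016 + 5319860 *sqrt(30)) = -54.60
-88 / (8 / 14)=-154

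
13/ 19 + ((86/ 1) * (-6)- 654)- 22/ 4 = -44643/ 38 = -1174.82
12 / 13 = 0.92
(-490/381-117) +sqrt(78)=-45067/381 +sqrt(78)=-109.45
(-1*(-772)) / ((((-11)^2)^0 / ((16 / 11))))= 12352 / 11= 1122.91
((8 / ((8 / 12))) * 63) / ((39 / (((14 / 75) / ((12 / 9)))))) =882 / 325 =2.71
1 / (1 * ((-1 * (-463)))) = 1 / 463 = 0.00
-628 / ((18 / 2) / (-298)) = 187144 / 9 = 20793.78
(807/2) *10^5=40350000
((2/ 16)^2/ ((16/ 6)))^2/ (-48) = -3/ 4194304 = -0.00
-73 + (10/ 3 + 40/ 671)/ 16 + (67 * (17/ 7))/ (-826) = -3397934935/ 46556664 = -72.98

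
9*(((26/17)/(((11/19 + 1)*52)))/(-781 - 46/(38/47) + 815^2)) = 0.00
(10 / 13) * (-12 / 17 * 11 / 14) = -660 / 1547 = -0.43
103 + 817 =920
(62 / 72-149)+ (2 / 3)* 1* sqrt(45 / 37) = -5333 / 36+ 2* sqrt(185) / 37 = -147.40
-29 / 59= -0.49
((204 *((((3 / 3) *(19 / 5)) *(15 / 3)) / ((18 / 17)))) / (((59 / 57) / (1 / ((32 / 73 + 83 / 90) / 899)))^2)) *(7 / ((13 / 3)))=1244747530410180658200 / 516567656059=2409650538.14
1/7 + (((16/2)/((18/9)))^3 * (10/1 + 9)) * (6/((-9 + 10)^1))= 51073/7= 7296.14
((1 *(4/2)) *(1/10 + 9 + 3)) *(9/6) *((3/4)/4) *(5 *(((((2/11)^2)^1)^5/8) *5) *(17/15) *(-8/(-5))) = 1632/1071794405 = 0.00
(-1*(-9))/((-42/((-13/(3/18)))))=16.71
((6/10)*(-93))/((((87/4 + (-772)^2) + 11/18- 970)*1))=-10044/107106545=-0.00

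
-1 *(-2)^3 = 8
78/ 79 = 0.99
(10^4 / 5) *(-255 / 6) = -85000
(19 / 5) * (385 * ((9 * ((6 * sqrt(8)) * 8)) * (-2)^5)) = -40449024 * sqrt(2) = -57203558.33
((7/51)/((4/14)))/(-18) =-49/1836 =-0.03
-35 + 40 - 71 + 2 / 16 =-527 / 8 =-65.88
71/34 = 2.09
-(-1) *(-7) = -7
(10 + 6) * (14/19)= 224/19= 11.79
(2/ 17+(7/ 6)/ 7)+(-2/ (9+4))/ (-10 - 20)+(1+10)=74849/ 6630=11.29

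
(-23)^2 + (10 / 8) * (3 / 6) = 4237 / 8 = 529.62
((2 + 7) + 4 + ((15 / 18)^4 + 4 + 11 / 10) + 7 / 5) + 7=34969 / 1296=26.98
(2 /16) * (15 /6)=5 /16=0.31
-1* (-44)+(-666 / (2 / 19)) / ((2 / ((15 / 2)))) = -23682.25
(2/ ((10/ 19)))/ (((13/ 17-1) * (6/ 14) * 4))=-2261/ 240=-9.42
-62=-62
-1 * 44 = -44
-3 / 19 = -0.16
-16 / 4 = -4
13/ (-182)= -1/ 14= -0.07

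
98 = 98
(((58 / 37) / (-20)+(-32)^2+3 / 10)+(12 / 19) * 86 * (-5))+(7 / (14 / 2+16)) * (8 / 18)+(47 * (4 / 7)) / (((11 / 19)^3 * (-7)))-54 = 32221337285077 / 47453670495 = 679.01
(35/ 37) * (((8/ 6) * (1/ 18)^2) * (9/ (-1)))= -35/ 999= -0.04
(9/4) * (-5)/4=-45/16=-2.81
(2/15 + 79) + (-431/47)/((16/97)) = 265519/11280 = 23.54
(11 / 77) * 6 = 6 / 7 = 0.86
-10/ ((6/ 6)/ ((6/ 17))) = -60/ 17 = -3.53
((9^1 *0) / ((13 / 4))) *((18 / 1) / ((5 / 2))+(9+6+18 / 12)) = 0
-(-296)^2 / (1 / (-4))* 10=3504640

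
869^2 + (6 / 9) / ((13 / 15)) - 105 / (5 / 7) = 9815192 / 13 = 755014.77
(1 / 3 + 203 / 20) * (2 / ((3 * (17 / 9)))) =37 / 10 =3.70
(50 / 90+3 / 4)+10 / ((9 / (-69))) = -2713 / 36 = -75.36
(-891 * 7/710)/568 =-6237/403280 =-0.02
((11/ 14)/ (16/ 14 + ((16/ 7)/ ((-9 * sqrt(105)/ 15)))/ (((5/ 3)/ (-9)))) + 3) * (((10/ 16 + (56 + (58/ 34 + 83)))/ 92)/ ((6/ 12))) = 9.98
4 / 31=0.13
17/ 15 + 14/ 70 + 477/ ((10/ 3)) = 4333/ 30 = 144.43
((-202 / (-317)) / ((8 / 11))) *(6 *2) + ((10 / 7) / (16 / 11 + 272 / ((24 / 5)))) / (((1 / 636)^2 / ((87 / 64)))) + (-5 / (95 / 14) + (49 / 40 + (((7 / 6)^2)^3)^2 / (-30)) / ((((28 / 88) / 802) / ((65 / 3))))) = 27268410102161096407001 / 396056393753868288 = 68849.82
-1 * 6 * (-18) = 108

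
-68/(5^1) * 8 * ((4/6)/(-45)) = 1088/675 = 1.61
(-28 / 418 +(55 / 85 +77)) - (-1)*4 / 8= 554837 / 7106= 78.08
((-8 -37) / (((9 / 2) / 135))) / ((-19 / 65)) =87750 / 19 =4618.42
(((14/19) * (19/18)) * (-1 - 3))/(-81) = 28/729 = 0.04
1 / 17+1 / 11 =28 / 187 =0.15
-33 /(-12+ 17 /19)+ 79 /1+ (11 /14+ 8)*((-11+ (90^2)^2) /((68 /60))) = 25541644784203 /50218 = 508615332.83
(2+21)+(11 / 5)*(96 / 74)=25.85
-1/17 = -0.06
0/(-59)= 0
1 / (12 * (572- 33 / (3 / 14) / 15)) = 0.00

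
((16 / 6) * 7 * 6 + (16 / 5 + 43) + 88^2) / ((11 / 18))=711198 / 55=12930.87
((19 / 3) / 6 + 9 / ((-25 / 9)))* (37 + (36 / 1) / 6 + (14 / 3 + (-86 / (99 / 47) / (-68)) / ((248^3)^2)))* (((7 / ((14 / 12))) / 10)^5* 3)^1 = -66048810749970087422511 / 2719140877877248000000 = -24.29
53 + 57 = 110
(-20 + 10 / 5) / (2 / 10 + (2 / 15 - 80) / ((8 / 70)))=540 / 20959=0.03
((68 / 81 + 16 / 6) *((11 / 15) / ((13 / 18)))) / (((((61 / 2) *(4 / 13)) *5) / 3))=3124 / 13725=0.23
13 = 13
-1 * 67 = -67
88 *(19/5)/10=836/25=33.44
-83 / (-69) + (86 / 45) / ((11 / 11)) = 3223 / 1035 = 3.11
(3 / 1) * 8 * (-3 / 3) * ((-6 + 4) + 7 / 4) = 6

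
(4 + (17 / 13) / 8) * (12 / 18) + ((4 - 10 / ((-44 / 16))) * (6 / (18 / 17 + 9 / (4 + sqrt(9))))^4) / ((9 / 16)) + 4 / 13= 585.37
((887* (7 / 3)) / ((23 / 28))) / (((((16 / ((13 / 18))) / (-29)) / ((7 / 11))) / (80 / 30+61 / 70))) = -12174464393 / 1639440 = -7425.99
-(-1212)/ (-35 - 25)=-101/ 5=-20.20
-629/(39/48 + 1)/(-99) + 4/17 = 182572/48807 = 3.74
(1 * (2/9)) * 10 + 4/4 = 29/9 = 3.22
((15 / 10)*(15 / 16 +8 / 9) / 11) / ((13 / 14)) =1841 / 6864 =0.27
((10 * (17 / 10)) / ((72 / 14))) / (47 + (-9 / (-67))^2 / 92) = 1755199 / 24956379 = 0.07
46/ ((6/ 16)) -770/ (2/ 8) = -8872/ 3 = -2957.33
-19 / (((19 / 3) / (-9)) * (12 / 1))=2.25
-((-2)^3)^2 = -64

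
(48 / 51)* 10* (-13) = -2080 / 17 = -122.35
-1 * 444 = -444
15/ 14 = 1.07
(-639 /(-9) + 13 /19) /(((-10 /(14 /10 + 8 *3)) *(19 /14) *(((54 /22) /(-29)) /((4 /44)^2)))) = 11704574 /893475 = 13.10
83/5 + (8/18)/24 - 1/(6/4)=4307/270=15.95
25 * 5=125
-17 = -17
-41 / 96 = -0.43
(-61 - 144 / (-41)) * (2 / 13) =-4714 / 533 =-8.84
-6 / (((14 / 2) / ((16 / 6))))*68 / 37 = -1088 / 259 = -4.20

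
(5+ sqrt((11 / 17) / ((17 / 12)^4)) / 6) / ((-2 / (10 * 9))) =-225 - 1080 * sqrt(187) / 4913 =-228.01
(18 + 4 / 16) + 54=289 / 4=72.25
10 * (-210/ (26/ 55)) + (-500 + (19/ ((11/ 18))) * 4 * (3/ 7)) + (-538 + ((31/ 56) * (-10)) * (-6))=-10798377/ 2002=-5393.79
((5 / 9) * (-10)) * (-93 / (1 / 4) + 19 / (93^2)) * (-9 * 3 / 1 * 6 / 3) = -321740900 / 2883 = -111599.34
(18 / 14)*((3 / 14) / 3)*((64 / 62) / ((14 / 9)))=648 / 10633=0.06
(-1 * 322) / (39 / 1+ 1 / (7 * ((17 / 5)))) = -833 / 101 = -8.25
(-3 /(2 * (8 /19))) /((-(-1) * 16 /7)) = -399 /256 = -1.56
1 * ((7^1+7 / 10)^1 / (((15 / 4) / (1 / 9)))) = 154 / 675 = 0.23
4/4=1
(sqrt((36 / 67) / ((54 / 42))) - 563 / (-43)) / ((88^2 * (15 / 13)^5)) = 371293 * sqrt(469) / 197000100000 + 209037959 / 252865800000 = 0.00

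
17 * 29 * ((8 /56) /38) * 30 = 7395 /133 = 55.60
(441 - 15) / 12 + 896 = 1863 / 2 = 931.50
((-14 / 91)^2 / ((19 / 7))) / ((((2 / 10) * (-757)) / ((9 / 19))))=-1260 / 46183813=-0.00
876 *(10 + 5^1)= 13140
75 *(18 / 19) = 1350 / 19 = 71.05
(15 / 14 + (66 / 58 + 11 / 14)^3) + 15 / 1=1551934441 / 66923416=23.19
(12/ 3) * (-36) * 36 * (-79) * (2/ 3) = 273024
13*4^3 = 832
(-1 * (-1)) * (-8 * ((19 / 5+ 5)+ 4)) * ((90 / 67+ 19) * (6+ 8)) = -9769984 / 335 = -29164.13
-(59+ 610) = -669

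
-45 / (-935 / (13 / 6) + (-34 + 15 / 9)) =1755 / 18091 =0.10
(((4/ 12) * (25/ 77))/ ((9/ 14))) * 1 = 50/ 297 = 0.17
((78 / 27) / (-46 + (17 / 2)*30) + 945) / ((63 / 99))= 1777571 / 1197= 1485.02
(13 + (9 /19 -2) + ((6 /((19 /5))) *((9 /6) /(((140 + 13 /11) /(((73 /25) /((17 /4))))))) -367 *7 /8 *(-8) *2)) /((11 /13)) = 167900175404 /27589045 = 6085.76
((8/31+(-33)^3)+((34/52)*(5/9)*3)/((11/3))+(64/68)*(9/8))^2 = 29335799105647965225/22717121284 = 1291351960.44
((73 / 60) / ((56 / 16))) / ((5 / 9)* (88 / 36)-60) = -1971 / 332500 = -0.01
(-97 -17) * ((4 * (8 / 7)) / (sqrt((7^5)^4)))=-3648 / 1977326743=-0.00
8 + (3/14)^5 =4302835/537824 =8.00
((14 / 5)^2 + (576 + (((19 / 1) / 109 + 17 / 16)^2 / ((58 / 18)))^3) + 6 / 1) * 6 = 30363171495306008786841711867 / 8577937750790221122764800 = 3539.68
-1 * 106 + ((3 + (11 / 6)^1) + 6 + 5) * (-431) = -41581 / 6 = -6930.17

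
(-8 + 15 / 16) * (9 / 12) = -339 / 64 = -5.30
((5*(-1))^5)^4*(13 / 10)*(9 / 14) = 2231597900390625 / 28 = 79699925013950.89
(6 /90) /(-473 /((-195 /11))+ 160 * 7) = 13 /223603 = 0.00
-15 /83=-0.18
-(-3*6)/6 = 3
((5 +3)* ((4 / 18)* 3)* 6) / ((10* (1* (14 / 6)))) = 48 / 35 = 1.37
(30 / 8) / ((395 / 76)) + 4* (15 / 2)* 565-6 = 1338633 / 79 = 16944.72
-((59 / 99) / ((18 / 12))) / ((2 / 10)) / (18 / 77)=-8.50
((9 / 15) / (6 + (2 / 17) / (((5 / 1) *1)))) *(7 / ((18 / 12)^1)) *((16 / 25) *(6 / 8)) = 357 / 1600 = 0.22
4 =4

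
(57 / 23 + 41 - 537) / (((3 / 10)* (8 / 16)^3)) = -908080 / 69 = -13160.58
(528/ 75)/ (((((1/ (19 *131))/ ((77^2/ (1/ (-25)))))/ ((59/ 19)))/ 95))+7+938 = -766198028575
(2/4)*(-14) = -7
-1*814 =-814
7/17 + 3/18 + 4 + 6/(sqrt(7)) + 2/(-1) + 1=6*sqrt(7)/7 + 365/102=5.85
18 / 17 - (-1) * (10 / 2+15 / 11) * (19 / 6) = 11899 / 561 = 21.21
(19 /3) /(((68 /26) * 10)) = 0.24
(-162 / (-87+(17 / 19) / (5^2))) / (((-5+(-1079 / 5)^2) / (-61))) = -58674375 / 24043651864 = -0.00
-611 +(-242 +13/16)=-13635/16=-852.19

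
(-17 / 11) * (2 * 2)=-68 / 11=-6.18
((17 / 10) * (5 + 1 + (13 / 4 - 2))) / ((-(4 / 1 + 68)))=-0.17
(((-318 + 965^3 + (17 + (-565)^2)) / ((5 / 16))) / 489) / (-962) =-7191608392 / 1176045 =-6115.08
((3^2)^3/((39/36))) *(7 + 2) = 78732/13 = 6056.31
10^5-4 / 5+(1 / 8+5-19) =3999413 / 40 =99985.32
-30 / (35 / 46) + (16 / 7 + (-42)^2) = 12088 / 7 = 1726.86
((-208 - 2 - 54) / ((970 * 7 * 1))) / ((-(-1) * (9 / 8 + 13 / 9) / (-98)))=133056 / 89725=1.48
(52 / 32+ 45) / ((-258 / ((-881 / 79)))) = 2.02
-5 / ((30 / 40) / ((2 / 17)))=-40 / 51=-0.78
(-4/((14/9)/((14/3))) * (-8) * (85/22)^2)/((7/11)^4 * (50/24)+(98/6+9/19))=4783759200/57244787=83.57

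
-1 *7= -7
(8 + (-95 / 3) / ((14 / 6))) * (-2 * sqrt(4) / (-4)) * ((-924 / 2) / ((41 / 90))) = 231660 / 41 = 5650.24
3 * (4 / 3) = 4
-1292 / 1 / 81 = -1292 / 81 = -15.95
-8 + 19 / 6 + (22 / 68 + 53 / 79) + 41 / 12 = -6805 / 16116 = -0.42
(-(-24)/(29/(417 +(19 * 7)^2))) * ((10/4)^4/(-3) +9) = -1747229/29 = -60249.28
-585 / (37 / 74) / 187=-6.26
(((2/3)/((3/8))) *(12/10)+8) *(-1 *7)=-1064/15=-70.93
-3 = -3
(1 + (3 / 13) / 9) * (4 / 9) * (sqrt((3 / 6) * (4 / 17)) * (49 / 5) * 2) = 3136 * sqrt(34) / 5967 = 3.06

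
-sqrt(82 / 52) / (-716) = sqrt(1066) / 18616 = 0.00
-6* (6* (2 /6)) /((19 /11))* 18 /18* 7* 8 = -7392 /19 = -389.05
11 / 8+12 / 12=19 / 8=2.38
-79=-79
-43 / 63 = -0.68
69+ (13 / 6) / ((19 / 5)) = 7931 / 114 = 69.57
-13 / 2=-6.50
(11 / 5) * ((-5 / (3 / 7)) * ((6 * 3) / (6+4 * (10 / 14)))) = -1617 / 31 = -52.16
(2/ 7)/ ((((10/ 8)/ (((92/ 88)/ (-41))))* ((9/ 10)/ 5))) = -920/ 28413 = -0.03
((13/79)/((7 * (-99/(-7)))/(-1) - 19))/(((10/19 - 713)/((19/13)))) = 361/126191914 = 0.00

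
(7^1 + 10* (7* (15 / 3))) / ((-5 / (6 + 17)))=-8211 / 5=-1642.20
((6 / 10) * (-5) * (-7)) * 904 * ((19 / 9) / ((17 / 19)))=2284408 / 51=44792.31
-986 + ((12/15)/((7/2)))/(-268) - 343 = -3116507/2345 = -1329.00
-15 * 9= -135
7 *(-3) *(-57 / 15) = 399 / 5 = 79.80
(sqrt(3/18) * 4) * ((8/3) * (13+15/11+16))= 5344 * sqrt(6)/99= 132.22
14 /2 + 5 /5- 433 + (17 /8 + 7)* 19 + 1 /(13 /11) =-26081 /104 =-250.78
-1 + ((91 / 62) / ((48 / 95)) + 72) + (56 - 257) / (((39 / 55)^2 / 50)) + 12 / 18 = -10015174675 / 502944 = -19913.10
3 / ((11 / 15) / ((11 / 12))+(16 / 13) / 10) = 13 / 4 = 3.25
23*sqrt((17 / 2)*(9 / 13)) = 55.79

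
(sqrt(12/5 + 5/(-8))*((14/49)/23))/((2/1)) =sqrt(710)/3220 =0.01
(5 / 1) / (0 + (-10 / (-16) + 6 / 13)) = 520 / 113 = 4.60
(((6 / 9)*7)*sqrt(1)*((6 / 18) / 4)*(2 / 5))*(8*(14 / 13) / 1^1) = 784 / 585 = 1.34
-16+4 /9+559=4891 /9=543.44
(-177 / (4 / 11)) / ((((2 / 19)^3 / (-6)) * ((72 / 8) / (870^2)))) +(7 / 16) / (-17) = 57278670144293 / 272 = 210583346118.72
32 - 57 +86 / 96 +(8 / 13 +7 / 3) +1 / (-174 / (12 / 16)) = -382907 / 18096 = -21.16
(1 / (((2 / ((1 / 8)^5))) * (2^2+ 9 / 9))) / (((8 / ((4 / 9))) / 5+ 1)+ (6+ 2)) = 1 / 4128768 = 0.00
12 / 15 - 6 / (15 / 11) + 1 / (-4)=-77 / 20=-3.85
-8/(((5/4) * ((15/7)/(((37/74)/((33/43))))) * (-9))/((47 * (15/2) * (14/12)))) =396116/4455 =88.91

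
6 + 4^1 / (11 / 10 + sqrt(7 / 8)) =1282 / 67 - 200* sqrt(14) / 67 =7.97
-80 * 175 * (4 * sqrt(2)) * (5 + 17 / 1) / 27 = -1232000 * sqrt(2) / 27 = -64530.04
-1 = -1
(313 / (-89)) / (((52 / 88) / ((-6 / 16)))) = 10329 / 4628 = 2.23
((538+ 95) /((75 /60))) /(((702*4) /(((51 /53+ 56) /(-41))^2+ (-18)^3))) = -5808656044637 /5524656930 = -1051.41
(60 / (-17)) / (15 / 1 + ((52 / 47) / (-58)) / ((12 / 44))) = -245340 / 1037833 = -0.24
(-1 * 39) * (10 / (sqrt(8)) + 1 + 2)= -195 * sqrt(2) / 2- 117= -254.89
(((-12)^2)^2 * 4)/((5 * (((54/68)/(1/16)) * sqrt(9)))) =2176/5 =435.20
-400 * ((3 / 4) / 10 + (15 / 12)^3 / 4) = -225.31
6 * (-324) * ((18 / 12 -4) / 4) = 1215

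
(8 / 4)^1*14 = 28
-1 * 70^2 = -4900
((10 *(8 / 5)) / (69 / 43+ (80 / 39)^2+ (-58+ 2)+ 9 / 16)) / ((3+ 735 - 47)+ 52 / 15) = -251147520 / 540955612109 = -0.00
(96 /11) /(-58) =-0.15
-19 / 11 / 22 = -19 / 242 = -0.08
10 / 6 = 5 / 3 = 1.67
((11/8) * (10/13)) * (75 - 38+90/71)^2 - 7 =31090767/20164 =1541.89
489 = 489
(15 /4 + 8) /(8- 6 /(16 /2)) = 47 /29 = 1.62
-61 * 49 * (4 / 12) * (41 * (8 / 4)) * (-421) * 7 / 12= 361151903 / 18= 20063994.61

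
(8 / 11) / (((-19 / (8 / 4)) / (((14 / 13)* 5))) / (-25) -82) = -28000 / 3154283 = -0.01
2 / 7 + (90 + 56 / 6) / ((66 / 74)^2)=2862268 / 22869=125.16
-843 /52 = -16.21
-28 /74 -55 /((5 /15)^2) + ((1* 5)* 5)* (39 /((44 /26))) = 65737 /814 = 80.76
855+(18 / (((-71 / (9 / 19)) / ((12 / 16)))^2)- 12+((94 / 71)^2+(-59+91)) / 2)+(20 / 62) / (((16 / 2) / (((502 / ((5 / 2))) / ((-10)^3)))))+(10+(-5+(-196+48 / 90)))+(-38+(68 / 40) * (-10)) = 12997791101759 / 21155186625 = 614.40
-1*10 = -10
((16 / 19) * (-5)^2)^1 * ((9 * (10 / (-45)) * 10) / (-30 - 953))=8000 / 18677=0.43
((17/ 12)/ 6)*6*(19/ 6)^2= 6137/ 432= 14.21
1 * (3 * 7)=21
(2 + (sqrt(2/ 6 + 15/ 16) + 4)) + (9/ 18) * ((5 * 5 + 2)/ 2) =sqrt(183)/ 12 + 51/ 4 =13.88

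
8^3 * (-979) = -501248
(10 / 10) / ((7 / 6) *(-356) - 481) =-3 / 2689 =-0.00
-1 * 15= -15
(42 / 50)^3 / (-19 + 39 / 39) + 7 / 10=10423 / 15625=0.67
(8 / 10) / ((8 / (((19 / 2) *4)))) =19 / 5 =3.80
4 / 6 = 2 / 3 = 0.67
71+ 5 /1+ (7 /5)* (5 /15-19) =748 /15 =49.87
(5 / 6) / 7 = 5 / 42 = 0.12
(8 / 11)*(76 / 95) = 32 / 55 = 0.58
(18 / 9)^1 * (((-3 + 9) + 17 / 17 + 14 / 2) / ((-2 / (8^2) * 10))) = -448 / 5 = -89.60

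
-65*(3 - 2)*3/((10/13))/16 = -507/32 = -15.84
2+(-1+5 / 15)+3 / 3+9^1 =34 / 3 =11.33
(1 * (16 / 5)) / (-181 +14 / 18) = -72 / 4055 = -0.02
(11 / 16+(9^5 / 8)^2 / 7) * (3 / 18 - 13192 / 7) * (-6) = 275961575793805 / 3136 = 87997951464.86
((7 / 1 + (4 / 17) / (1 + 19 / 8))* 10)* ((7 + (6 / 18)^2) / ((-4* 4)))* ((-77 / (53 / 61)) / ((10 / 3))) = 60967060 / 72981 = 835.38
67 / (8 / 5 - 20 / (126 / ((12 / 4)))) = 7035 / 118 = 59.62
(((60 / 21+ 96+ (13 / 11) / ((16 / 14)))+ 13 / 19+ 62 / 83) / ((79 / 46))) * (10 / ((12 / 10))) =56596015475 / 115114692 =491.65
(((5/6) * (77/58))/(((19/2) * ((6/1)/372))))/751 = 11935/1241403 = 0.01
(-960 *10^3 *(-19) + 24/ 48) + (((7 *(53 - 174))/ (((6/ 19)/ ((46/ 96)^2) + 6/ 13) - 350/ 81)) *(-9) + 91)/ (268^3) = 9230592812808349730175/ 506063188588544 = 18240000.50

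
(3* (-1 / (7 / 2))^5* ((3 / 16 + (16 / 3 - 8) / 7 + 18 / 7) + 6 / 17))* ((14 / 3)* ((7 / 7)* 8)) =-499168 / 857157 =-0.58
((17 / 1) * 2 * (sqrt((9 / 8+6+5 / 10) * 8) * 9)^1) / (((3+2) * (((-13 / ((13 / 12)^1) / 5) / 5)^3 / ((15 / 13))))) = -265625 * sqrt(61) / 416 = -4987.01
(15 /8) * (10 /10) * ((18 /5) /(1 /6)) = 81 /2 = 40.50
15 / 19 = 0.79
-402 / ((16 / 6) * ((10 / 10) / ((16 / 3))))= -804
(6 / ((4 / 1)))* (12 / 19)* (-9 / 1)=-162 / 19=-8.53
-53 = -53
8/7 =1.14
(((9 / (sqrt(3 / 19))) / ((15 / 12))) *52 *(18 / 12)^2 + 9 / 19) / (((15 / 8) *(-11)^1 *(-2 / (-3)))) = -5616 *sqrt(57) / 275-36 / 1045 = -154.22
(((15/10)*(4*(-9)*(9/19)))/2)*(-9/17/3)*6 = 4374/323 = 13.54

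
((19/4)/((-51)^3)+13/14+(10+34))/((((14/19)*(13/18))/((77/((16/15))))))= 13414168625/2201024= 6094.51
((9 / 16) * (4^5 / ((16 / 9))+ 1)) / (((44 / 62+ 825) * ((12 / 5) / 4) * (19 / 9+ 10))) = 2414745 / 44641168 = 0.05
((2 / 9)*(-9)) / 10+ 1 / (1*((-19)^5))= -2476104 / 12380495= -0.20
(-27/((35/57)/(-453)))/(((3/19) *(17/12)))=52984692/595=89049.90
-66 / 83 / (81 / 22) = -484 / 2241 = -0.22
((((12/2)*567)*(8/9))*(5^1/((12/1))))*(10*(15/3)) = 63000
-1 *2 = -2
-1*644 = -644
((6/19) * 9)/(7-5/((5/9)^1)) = -27/19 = -1.42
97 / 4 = 24.25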